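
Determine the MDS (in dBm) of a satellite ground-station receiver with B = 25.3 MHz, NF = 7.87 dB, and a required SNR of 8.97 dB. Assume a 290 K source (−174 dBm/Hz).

Sensitivity = −174 + 10 log₁₀(B) + NF + SNR_min
= −174 + 74.03 + 7.87 + 8.97
= −83.13 dBm → −83.1 dBm

−83.1 dBm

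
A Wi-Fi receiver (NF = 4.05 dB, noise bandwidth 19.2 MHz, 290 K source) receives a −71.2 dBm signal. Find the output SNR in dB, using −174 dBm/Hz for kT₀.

Noise floor: N = −174 + 10 log₁₀(B) + NF
10 log₁₀(1.92×10⁷) = 72.83 dB
N = −174 + 72.83 + 4.05 = −97.12 dBm
SNR = P_sig − N = −71.2 − (−97.12) = 25.92 dB → 25.9 dB

25.9 dB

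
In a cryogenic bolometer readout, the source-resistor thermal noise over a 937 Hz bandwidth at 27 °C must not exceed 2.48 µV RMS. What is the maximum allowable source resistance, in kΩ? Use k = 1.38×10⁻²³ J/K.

T = 27 °C + 273.15 = 300.15 K
Johnson–Nyquist: V_n = √(4kTRB) ⇒ R = V_n² / (4kTB)
4kTB = 4 × 1.38×10⁻²³ × 300.15 × 9.37×10² = 1.55×10⁻¹⁷
R = (2.48×10⁻⁶)² / 1.55×10⁻¹⁷ = 3.96×10⁵ Ω = 396 kΩ

396 kΩ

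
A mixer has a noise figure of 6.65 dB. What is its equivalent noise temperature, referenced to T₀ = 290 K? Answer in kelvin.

F = 10^(6.65/10) = 4.62381
T_e = (F − 1)·T₀ = (4.62381 − 1) × 290 = 1051 K

1051 K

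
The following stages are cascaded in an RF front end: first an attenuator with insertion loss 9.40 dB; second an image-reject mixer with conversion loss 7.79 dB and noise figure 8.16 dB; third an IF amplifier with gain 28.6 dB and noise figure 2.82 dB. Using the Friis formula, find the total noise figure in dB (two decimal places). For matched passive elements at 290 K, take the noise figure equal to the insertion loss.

20.21 dB

Convert to linear (a loss of L dB is a gain of −L dB): F_i = 10^(NF_i/10), G_i = 10^(G_i,dB/10)
  Stage 1: F_1 = 10^(9.40/10) = 8.710, G_1 = 10^(−9.40/10) = 0.1148
  Stage 2: F_2 = 10^(8.16/10) = 6.546, G_2 = 10^(−7.79/10) = 0.1663
  Stage 3: F_3 = 10^(2.82/10) = 1.914, G_3 = 10^(28.6/10) = 724.4
Friis cascade:
  F = 8.710 + (6.546 − 1)/0.1148 + (1.914 − 1)/0.01910 = 104.9
NF = 10 log₁₀(104.9) = 20.21 dB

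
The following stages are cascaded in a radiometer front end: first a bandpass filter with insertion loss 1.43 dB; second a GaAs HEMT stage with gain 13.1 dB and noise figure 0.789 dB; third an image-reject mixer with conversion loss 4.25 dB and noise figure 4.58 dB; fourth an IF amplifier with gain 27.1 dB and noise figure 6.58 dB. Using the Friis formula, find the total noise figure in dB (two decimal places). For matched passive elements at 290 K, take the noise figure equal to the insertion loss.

Convert to linear (a loss of L dB is a gain of −L dB): F_i = 10^(NF_i/10), G_i = 10^(G_i,dB/10)
  Stage 1: F_1 = 10^(1.43/10) = 1.390, G_1 = 10^(−1.43/10) = 0.7194
  Stage 2: F_2 = 10^(0.789/10) = 1.199, G_2 = 10^(13.1/10) = 20.42
  Stage 3: F_3 = 10^(4.58/10) = 2.871, G_3 = 10^(−4.25/10) = 0.3758
  Stage 4: F_4 = 10^(6.58/10) = 4.550, G_4 = 10^(27.1/10) = 512.9
Friis cascade:
  F = 1.390 + (1.199 − 1)/0.7194 + (2.871 − 1)/14.69 + (4.550 − 1)/5.521 = 2.437
NF = 10 log₁₀(2.437) = 3.87 dB

3.87 dB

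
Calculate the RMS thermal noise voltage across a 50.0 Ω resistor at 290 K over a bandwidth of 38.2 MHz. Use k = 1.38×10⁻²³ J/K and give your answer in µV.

V_n = √(4kTRB)
4kTRB = 4 × 1.38×10⁻²³ × 290 × 5.00×10¹ × 3.82×10⁷ = 3.06×10⁻¹¹ V²
V_n = √(3.06×10⁻¹¹) = 5.53×10⁻⁶ V = 5.53 µV

5.53 µV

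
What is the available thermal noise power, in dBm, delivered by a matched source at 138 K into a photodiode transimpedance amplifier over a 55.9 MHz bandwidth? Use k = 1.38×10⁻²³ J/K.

P_n = kTB = 1.38×10⁻²³ × 138 × 5.59×10⁷ = 1.06×10⁻¹³ W
In dBm: 10 log₁₀(1.06×10⁻¹³ / 10⁻³) = −99.7 dBm

−99.7 dBm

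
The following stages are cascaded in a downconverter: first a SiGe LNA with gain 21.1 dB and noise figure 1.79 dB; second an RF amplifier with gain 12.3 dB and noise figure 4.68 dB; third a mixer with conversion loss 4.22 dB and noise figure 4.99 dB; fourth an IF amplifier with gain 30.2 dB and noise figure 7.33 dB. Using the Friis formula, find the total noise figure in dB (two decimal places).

1.85 dB

Convert to linear (a loss of L dB is a gain of −L dB): F_i = 10^(NF_i/10), G_i = 10^(G_i,dB/10)
  Stage 1: F_1 = 10^(1.79/10) = 1.510, G_1 = 10^(21.1/10) = 128.8
  Stage 2: F_2 = 10^(4.68/10) = 2.938, G_2 = 10^(12.3/10) = 16.98
  Stage 3: F_3 = 10^(4.99/10) = 3.155, G_3 = 10^(−4.22/10) = 0.3784
  Stage 4: F_4 = 10^(7.33/10) = 5.408, G_4 = 10^(30.2/10) = 1047
Friis cascade:
  F = 1.510 + (2.938 − 1)/128.8 + (3.155 − 1)/2188 + (5.408 − 1)/827.9 = 1.531
NF = 10 log₁₀(1.531) = 1.85 dB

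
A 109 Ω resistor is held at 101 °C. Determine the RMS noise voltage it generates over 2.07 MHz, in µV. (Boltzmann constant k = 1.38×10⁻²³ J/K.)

2.16 µV

T = 101 °C + 273.15 = 374.15 K
V_n = √(4kTRB)
4kTRB = 4 × 1.38×10⁻²³ × 374.15 × 1.09×10² × 2.07×10⁶ = 4.66×10⁻¹² V²
V_n = √(4.66×10⁻¹²) = 2.16×10⁻⁶ V = 2.16 µV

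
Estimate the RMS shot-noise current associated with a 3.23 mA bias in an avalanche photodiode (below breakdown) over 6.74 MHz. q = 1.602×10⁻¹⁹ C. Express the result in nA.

83.5 nA

I_n = √(2qI·B)
2qI·B = 2 × 1.602×10⁻¹⁹ × 3.23×10⁻³ × 6.74×10⁶ = 6.98×10⁻¹⁵ A²
I_n = √(6.98×10⁻¹⁵) = 8.35×10⁻⁸ A = 83.5 nA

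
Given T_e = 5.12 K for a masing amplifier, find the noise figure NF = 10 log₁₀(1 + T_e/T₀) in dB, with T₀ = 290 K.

F = 1 + T_e/T₀ = 1 + 5.12/290 = 1.01766
NF = 10 log₁₀(1.01766) = 0.076 dB

0.076 dB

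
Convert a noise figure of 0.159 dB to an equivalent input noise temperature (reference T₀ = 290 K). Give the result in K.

10.8 K

F = 10^(0.159/10) = 1.03729
T_e = (F − 1)·T₀ = (1.03729 − 1) × 290 = 10.8 K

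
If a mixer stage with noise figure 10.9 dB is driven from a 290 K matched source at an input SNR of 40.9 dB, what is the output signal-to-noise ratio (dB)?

30.0 dB

By definition F = SNR_in/SNR_out, so in dB: SNR_out = SNR_in − NF
SNR_out = 40.9 − 10.9 = 30.0 dB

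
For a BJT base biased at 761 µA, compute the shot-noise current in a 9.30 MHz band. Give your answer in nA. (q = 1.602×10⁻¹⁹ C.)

I_n = √(2qI·B)
2qI·B = 2 × 1.602×10⁻¹⁹ × 7.61×10⁻⁴ × 9.30×10⁶ = 2.27×10⁻¹⁵ A²
I_n = √(2.27×10⁻¹⁵) = 4.76×10⁻⁸ A = 47.6 nA

47.6 nA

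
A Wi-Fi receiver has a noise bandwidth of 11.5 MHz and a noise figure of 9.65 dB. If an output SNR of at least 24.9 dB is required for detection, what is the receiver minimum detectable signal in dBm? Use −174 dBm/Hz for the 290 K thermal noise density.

Sensitivity = −174 + 10 log₁₀(B) + NF + SNR_min
= −174 + 70.61 + 9.65 + 24.9
= −68.84 dBm → −68.8 dBm

−68.8 dBm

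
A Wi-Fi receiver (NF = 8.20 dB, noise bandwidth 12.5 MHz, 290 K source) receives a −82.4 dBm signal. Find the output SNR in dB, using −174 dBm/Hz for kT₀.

12.4 dB

Noise floor: N = −174 + 10 log₁₀(B) + NF
10 log₁₀(1.25×10⁷) = 70.97 dB
N = −174 + 70.97 + 8.20 = −94.83 dBm
SNR = P_sig − N = −82.4 − (−94.83) = 12.43 dB → 12.4 dB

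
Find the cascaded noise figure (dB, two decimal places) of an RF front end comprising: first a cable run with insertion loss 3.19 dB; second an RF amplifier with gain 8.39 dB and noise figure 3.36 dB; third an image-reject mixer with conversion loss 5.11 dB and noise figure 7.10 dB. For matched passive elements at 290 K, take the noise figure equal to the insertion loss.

7.61 dB

Convert to linear (a loss of L dB is a gain of −L dB): F_i = 10^(NF_i/10), G_i = 10^(G_i,dB/10)
  Stage 1: F_1 = 10^(3.19/10) = 2.084, G_1 = 10^(−3.19/10) = 0.4797
  Stage 2: F_2 = 10^(3.36/10) = 2.168, G_2 = 10^(8.39/10) = 6.902
  Stage 3: F_3 = 10^(7.10/10) = 5.129, G_3 = 10^(−5.11/10) = 0.3083
Friis cascade:
  F = 2.084 + (2.168 − 1)/0.4797 + (5.129 − 1)/3.311 = 5.765
NF = 10 log₁₀(5.765) = 7.61 dB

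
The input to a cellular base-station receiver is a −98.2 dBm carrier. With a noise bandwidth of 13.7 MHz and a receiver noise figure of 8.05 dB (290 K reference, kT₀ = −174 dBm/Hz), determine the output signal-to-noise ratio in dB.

−3.6 dB

Noise floor: N = −174 + 10 log₁₀(B) + NF
10 log₁₀(1.37×10⁷) = 71.37 dB
N = −174 + 71.37 + 8.05 = −94.58 dBm
SNR = P_sig − N = −98.2 − (−94.58) = −3.62 dB → −3.6 dB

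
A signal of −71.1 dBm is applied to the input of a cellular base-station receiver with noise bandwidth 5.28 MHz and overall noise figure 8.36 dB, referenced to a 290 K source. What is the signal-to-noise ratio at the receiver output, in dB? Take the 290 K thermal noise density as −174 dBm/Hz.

Noise floor: N = −174 + 10 log₁₀(B) + NF
10 log₁₀(5.28×10⁶) = 67.23 dB
N = −174 + 67.23 + 8.36 = −98.41 dBm
SNR = P_sig − N = −71.1 − (−98.41) = 27.31 dB → 27.3 dB

27.3 dB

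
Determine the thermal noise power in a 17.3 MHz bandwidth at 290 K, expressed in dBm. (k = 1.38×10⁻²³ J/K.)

P_n = kTB = 1.38×10⁻²³ × 290 × 1.73×10⁷ = 6.92×10⁻¹⁴ W
In dBm: 10 log₁₀(6.92×10⁻¹⁴ / 10⁻³) = −101.6 dBm

−101.6 dBm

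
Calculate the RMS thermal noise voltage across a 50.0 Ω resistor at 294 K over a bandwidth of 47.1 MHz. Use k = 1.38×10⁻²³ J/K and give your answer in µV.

6.18 µV

V_n = √(4kTRB)
4kTRB = 4 × 1.38×10⁻²³ × 294 × 5.00×10¹ × 4.71×10⁷ = 3.82×10⁻¹¹ V²
V_n = √(3.82×10⁻¹¹) = 6.18×10⁻⁶ V = 6.18 µV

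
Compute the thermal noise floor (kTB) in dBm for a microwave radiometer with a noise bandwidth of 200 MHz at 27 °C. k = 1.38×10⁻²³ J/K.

T = 27 °C + 273.15 = 300.15 K
P_n = kTB = 1.38×10⁻²³ × 300.15 × 2.00×10⁸ = 8.28×10⁻¹³ W
In dBm: 10 log₁₀(8.28×10⁻¹³ / 10⁻³) = −90.8 dBm

−90.8 dBm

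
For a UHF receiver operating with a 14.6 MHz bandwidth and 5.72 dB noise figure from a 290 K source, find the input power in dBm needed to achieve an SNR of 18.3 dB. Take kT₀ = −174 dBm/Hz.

Sensitivity = −174 + 10 log₁₀(B) + NF + SNR_min
= −174 + 71.64 + 5.72 + 18.3
= −78.34 dBm → −78.3 dBm

−78.3 dBm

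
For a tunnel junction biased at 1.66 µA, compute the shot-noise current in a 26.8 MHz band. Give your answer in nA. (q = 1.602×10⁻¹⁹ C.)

I_n = √(2qI·B)
2qI·B = 2 × 1.602×10⁻¹⁹ × 1.66×10⁻⁶ × 2.68×10⁷ = 1.43×10⁻¹⁷ A²
I_n = √(1.43×10⁻¹⁷) = 3.78×10⁻⁹ A = 3.78 nA

3.78 nA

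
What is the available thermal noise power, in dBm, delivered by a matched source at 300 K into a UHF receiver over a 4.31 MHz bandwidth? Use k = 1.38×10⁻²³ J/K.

P_n = kTB = 1.38×10⁻²³ × 300 × 4.31×10⁶ = 1.78×10⁻¹⁴ W
In dBm: 10 log₁₀(1.78×10⁻¹⁴ / 10⁻³) = −107.5 dBm

−107.5 dBm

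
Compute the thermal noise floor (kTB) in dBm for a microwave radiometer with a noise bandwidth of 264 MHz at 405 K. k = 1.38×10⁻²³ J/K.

P_n = kTB = 1.38×10⁻²³ × 405 × 2.64×10⁸ = 1.48×10⁻¹² W
In dBm: 10 log₁₀(1.48×10⁻¹² / 10⁻³) = −88.3 dBm

−88.3 dBm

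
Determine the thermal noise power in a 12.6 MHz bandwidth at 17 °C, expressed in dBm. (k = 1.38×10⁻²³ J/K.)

T = 17 °C + 273.15 = 290.15 K
P_n = kTB = 1.38×10⁻²³ × 290.15 × 1.26×10⁷ = 5.05×10⁻¹⁴ W
In dBm: 10 log₁₀(5.05×10⁻¹⁴ / 10⁻³) = −103.0 dBm

−103.0 dBm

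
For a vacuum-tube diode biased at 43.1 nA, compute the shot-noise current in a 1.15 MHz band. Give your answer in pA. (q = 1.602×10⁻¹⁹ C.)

126 pA

I_n = √(2qI·B)
2qI·B = 2 × 1.602×10⁻¹⁹ × 4.31×10⁻⁸ × 1.15×10⁶ = 1.59×10⁻²⁰ A²
I_n = √(1.59×10⁻²⁰) = 1.26×10⁻¹⁰ A = 126 pA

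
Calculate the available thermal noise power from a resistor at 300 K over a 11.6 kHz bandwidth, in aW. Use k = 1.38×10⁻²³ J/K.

48.0 aW

P_n = kTB = 1.38×10⁻²³ × 300 × 1.16×10⁴ = 4.80×10⁻¹⁷ W = 48.0 aW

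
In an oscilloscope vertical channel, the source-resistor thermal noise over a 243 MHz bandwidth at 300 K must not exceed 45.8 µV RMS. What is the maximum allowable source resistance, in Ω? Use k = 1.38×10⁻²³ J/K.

Johnson–Nyquist: V_n = √(4kTRB) ⇒ R = V_n² / (4kTB)
4kTB = 4 × 1.38×10⁻²³ × 300 × 2.43×10⁸ = 4.02×10⁻¹²
R = (4.58×10⁻⁵)² / 4.02×10⁻¹² = 5.21×10² Ω = 521 Ω

521 Ω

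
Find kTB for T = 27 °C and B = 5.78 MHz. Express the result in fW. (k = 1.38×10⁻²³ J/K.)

23.9 fW

T = 27 °C + 273.15 = 300.15 K
P_n = kTB = 1.38×10⁻²³ × 300.15 × 5.78×10⁶ = 2.39×10⁻¹⁴ W = 23.9 fW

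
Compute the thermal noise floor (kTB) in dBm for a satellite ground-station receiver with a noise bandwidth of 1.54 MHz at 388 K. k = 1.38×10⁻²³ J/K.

−110.8 dBm

P_n = kTB = 1.38×10⁻²³ × 388 × 1.54×10⁶ = 8.25×10⁻¹⁵ W
In dBm: 10 log₁₀(8.25×10⁻¹⁵ / 10⁻³) = −110.8 dBm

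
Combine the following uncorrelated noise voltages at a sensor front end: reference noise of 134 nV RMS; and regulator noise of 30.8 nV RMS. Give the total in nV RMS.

137 nV

Uncorrelated sources add in power (mean-square): V_tot = √(ΣV_i²)
V_tot = √[(1.34×10⁻⁷)² + (3.08×10⁻⁸)²] = 1.37×10⁻⁷ V = 137 nV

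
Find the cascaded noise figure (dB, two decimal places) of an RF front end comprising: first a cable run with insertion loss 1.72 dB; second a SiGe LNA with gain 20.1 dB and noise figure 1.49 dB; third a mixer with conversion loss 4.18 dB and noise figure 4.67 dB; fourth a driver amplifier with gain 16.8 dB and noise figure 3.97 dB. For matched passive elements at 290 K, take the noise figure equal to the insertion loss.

3.38 dB

Convert to linear (a loss of L dB is a gain of −L dB): F_i = 10^(NF_i/10), G_i = 10^(G_i,dB/10)
  Stage 1: F_1 = 10^(1.72/10) = 1.486, G_1 = 10^(−1.72/10) = 0.6730
  Stage 2: F_2 = 10^(1.49/10) = 1.409, G_2 = 10^(20.1/10) = 102.3
  Stage 3: F_3 = 10^(4.67/10) = 2.931, G_3 = 10^(−4.18/10) = 0.3819
  Stage 4: F_4 = 10^(3.97/10) = 2.495, G_4 = 10^(16.8/10) = 47.86
Friis cascade:
  F = 1.486 + (1.409 − 1)/0.6730 + (2.931 − 1)/68.87 + (2.495 − 1)/26.30 = 2.179
NF = 10 log₁₀(2.179) = 3.38 dB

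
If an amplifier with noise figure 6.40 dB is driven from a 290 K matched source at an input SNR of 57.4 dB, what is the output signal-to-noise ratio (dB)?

By definition F = SNR_in/SNR_out, so in dB: SNR_out = SNR_in − NF
SNR_out = 57.4 − 6.40 = 51.00 dB

51.00 dB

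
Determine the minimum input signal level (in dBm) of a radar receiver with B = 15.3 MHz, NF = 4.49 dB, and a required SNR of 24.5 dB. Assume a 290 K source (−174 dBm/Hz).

−73.2 dBm

Sensitivity = −174 + 10 log₁₀(B) + NF + SNR_min
= −174 + 71.85 + 4.49 + 24.5
= −73.16 dBm → −73.2 dBm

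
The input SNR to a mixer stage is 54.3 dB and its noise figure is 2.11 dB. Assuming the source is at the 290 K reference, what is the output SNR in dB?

By definition F = SNR_in/SNR_out, so in dB: SNR_out = SNR_in − NF
SNR_out = 54.3 − 2.11 = 52.19 dB

52.19 dB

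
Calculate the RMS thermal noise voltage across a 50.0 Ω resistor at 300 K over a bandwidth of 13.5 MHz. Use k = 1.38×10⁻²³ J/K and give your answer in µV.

V_n = √(4kTRB)
4kTRB = 4 × 1.38×10⁻²³ × 300 × 5.00×10¹ × 1.35×10⁷ = 1.12×10⁻¹¹ V²
V_n = √(1.12×10⁻¹¹) = 3.34×10⁻⁶ V = 3.34 µV

3.34 µV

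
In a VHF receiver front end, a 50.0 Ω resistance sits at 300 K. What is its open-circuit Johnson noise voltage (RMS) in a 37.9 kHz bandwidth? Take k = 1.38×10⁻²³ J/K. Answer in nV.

V_n = √(4kTRB)
4kTRB = 4 × 1.38×10⁻²³ × 300 × 5.00×10¹ × 3.79×10⁴ = 3.14×10⁻¹⁴ V²
V_n = √(3.14×10⁻¹⁴) = 1.77×10⁻⁷ V = 177 nV

177 nV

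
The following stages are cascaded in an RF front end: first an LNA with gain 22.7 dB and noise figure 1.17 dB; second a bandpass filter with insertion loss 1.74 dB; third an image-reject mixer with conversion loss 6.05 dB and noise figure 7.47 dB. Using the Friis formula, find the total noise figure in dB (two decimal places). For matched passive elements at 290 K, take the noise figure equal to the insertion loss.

Convert to linear (a loss of L dB is a gain of −L dB): F_i = 10^(NF_i/10), G_i = 10^(G_i,dB/10)
  Stage 1: F_1 = 10^(1.17/10) = 1.309, G_1 = 10^(22.7/10) = 186.2
  Stage 2: F_2 = 10^(1.74/10) = 1.493, G_2 = 10^(−1.74/10) = 0.6699
  Stage 3: F_3 = 10^(7.47/10) = 5.585, G_3 = 10^(−6.05/10) = 0.2483
Friis cascade:
  F = 1.309 + (1.493 − 1)/186.2 + (5.585 − 1)/124.7 = 1.349
NF = 10 log₁₀(1.349) = 1.30 dB

1.30 dB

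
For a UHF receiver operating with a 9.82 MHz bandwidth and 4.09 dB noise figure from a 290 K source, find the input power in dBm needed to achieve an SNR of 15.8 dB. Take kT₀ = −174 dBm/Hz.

−84.2 dBm

Sensitivity = −174 + 10 log₁₀(B) + NF + SNR_min
= −174 + 69.92 + 4.09 + 15.8
= −84.19 dBm → −84.2 dBm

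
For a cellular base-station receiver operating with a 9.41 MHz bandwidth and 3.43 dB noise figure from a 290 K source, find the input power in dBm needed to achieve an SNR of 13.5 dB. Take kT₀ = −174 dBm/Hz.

−87.3 dBm

Sensitivity = −174 + 10 log₁₀(B) + NF + SNR_min
= −174 + 69.74 + 3.43 + 13.5
= −87.33 dBm → −87.3 dBm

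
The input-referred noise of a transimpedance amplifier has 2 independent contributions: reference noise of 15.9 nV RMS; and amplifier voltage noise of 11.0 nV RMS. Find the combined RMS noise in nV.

Uncorrelated sources add in power (mean-square): V_tot = √(ΣV_i²)
V_tot = √[(1.59×10⁻⁸)² + (1.10×10⁻⁸)²] = 1.93×10⁻⁸ V = 19.3 nV

19.3 nV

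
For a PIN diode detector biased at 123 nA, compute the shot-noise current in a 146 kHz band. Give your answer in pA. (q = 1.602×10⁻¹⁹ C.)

I_n = √(2qI·B)
2qI·B = 2 × 1.602×10⁻¹⁹ × 1.23×10⁻⁷ × 1.46×10⁵ = 5.75×10⁻²¹ A²
I_n = √(5.75×10⁻²¹) = 7.59×10⁻¹¹ A = 75.9 pA

75.9 pA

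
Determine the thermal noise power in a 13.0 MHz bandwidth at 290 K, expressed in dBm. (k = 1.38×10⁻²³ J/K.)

−102.8 dBm

P_n = kTB = 1.38×10⁻²³ × 290 × 1.30×10⁷ = 5.20×10⁻¹⁴ W
In dBm: 10 log₁₀(5.20×10⁻¹⁴ / 10⁻³) = −102.8 dBm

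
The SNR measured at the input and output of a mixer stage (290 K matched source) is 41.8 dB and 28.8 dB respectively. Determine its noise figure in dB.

13.0 dB

NF (dB) = SNR_in(dB) − SNR_out(dB) when the source is at T₀
NF = 41.8 − 28.8 = 13.0 dB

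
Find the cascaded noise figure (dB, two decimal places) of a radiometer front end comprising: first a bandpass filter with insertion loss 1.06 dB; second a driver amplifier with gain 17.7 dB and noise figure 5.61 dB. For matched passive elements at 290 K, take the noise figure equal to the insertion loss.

Convert to linear (a loss of L dB is a gain of −L dB): F_i = 10^(NF_i/10), G_i = 10^(G_i,dB/10)
  Stage 1: F_1 = 10^(1.06/10) = 1.276, G_1 = 10^(−1.06/10) = 0.7834
  Stage 2: F_2 = 10^(5.61/10) = 3.639, G_2 = 10^(17.7/10) = 58.88
Friis cascade:
  F = 1.276 + (3.639 − 1)/0.7834 = 4.645
NF = 10 log₁₀(4.645) = 6.67 dB

6.67 dB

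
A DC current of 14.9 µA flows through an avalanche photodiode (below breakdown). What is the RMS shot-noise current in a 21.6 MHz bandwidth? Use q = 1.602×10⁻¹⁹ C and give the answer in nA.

10.2 nA

I_n = √(2qI·B)
2qI·B = 2 × 1.602×10⁻¹⁹ × 1.49×10⁻⁵ × 2.16×10⁷ = 1.03×10⁻¹⁶ A²
I_n = √(1.03×10⁻¹⁶) = 1.02×10⁻⁸ A = 10.2 nA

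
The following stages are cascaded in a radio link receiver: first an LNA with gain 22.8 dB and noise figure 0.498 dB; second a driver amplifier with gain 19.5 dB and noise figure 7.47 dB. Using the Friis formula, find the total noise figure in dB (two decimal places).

Convert to linear (a loss of L dB is a gain of −L dB): F_i = 10^(NF_i/10), G_i = 10^(G_i,dB/10)
  Stage 1: F_1 = 10^(0.498/10) = 1.122, G_1 = 10^(22.8/10) = 190.5
  Stage 2: F_2 = 10^(7.47/10) = 5.585, G_2 = 10^(19.5/10) = 89.13
Friis cascade:
  F = 1.122 + (5.585 − 1)/190.5 = 1.146
NF = 10 log₁₀(1.146) = 0.59 dB

0.59 dB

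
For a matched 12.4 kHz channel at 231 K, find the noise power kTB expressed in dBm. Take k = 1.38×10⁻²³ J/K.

P_n = kTB = 1.38×10⁻²³ × 231 × 1.24×10⁴ = 3.95×10⁻¹⁷ W
In dBm: 10 log₁₀(3.95×10⁻¹⁷ / 10⁻³) = −134.0 dBm

−134.0 dBm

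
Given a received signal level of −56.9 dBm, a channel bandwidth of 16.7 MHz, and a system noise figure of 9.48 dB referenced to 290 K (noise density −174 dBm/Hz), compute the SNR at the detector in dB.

Noise floor: N = −174 + 10 log₁₀(B) + NF
10 log₁₀(1.67×10⁷) = 72.23 dB
N = −174 + 72.23 + 9.48 = −92.29 dBm
SNR = P_sig − N = −56.9 − (−92.29) = 35.39 dB → 35.4 dB

35.4 dB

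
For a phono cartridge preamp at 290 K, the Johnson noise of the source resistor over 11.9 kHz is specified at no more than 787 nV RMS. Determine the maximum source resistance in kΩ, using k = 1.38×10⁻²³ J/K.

Johnson–Nyquist: V_n = √(4kTRB) ⇒ R = V_n² / (4kTB)
4kTB = 4 × 1.38×10⁻²³ × 290 × 1.19×10⁴ = 1.90×10⁻¹⁶
R = (7.87×10⁻⁷)² / 1.90×10⁻¹⁶ = 3.25×10³ Ω = 3.25 kΩ

3.25 kΩ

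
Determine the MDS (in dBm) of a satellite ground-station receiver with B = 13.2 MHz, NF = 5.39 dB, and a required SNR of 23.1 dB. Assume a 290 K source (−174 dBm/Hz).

Sensitivity = −174 + 10 log₁₀(B) + NF + SNR_min
= −174 + 71.21 + 5.39 + 23.1
= −74.30 dBm → −74.3 dBm

−74.3 dBm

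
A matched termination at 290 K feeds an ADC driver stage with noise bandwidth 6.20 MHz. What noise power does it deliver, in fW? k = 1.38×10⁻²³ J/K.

P_n = kTB = 1.38×10⁻²³ × 290 × 6.20×10⁶ = 2.48×10⁻¹⁴ W = 24.8 fW

24.8 fW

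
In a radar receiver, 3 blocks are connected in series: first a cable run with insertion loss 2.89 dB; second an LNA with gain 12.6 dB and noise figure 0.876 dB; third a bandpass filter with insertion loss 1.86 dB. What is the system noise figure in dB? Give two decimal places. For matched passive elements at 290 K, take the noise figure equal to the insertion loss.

3.87 dB

Convert to linear (a loss of L dB is a gain of −L dB): F_i = 10^(NF_i/10), G_i = 10^(G_i,dB/10)
  Stage 1: F_1 = 10^(2.89/10) = 1.945, G_1 = 10^(−2.89/10) = 0.5140
  Stage 2: F_2 = 10^(0.876/10) = 1.223, G_2 = 10^(12.6/10) = 18.20
  Stage 3: F_3 = 10^(1.86/10) = 1.535, G_3 = 10^(−1.86/10) = 0.6516
Friis cascade:
  F = 1.945 + (1.223 − 1)/0.5140 + (1.535 − 1)/9.354 = 2.437
NF = 10 log₁₀(2.437) = 3.87 dB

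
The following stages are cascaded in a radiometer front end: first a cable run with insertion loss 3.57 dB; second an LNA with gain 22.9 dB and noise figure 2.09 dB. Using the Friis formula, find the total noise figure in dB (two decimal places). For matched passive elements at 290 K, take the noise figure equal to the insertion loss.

5.66 dB

Convert to linear (a loss of L dB is a gain of −L dB): F_i = 10^(NF_i/10), G_i = 10^(G_i,dB/10)
  Stage 1: F_1 = 10^(3.57/10) = 2.275, G_1 = 10^(−3.57/10) = 0.4395
  Stage 2: F_2 = 10^(2.09/10) = 1.618, G_2 = 10^(22.9/10) = 195.0
Friis cascade:
  F = 2.275 + (1.618 − 1)/0.4395 = 3.681
NF = 10 log₁₀(3.681) = 5.66 dB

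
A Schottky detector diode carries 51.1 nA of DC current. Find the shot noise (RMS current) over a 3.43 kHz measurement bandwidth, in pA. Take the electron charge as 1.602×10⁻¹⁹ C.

I_n = √(2qI·B)
2qI·B = 2 × 1.602×10⁻¹⁹ × 5.11×10⁻⁸ × 3.43×10³ = 5.62×10⁻²³ A²
I_n = √(5.62×10⁻²³) = 7.49×10⁻¹² A = 7.49 pA

7.49 pA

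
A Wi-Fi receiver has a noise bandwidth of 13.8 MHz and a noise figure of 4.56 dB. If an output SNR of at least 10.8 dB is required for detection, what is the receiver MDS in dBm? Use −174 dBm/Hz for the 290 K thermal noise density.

−87.2 dBm

Sensitivity = −174 + 10 log₁₀(B) + NF + SNR_min
= −174 + 71.4 + 4.56 + 10.8
= −87.24 dBm → −87.2 dBm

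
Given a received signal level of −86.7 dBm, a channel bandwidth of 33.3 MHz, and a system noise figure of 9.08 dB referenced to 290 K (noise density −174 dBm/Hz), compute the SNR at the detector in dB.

Noise floor: N = −174 + 10 log₁₀(B) + NF
10 log₁₀(3.33×10⁷) = 75.22 dB
N = −174 + 75.22 + 9.08 = −89.70 dBm
SNR = P_sig − N = −86.7 − (−89.70) = 3.00 dB → 3.0 dB

3.0 dB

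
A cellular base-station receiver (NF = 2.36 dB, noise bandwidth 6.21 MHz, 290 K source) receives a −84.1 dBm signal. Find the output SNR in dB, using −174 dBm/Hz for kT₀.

19.6 dB

Noise floor: N = −174 + 10 log₁₀(B) + NF
10 log₁₀(6.21×10⁶) = 67.93 dB
N = −174 + 67.93 + 2.36 = −103.71 dBm
SNR = P_sig − N = −84.1 − (−103.71) = 19.61 dB → 19.6 dB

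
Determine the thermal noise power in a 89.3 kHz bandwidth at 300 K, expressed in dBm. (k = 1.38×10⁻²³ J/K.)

P_n = kTB = 1.38×10⁻²³ × 300 × 8.93×10⁴ = 3.70×10⁻¹⁶ W
In dBm: 10 log₁₀(3.70×10⁻¹⁶ / 10⁻³) = −124.3 dBm

−124.3 dBm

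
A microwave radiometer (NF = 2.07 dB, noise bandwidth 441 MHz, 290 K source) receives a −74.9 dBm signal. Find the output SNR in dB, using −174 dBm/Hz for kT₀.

10.6 dB

Noise floor: N = −174 + 10 log₁₀(B) + NF
10 log₁₀(4.41×10⁸) = 86.44 dB
N = −174 + 86.44 + 2.07 = −85.49 dBm
SNR = P_sig − N = −74.9 − (−85.49) = 10.59 dB → 10.6 dB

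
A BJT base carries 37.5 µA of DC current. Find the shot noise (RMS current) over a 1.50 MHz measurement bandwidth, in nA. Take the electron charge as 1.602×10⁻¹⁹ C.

I_n = √(2qI·B)
2qI·B = 2 × 1.602×10⁻¹⁹ × 3.75×10⁻⁵ × 1.50×10⁶ = 1.80×10⁻¹⁷ A²
I_n = √(1.80×10⁻¹⁷) = 4.25×10⁻⁹ A = 4.25 nA

4.25 nA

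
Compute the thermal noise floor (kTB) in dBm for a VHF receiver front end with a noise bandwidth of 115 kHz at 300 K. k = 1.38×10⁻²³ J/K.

P_n = kTB = 1.38×10⁻²³ × 300 × 1.15×10⁵ = 4.76×10⁻¹⁶ W
In dBm: 10 log₁₀(4.76×10⁻¹⁶ / 10⁻³) = −123.2 dBm

−123.2 dBm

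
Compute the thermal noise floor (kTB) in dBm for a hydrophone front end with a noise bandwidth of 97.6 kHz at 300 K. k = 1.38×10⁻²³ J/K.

−123.9 dBm

P_n = kTB = 1.38×10⁻²³ × 300 × 9.76×10⁴ = 4.04×10⁻¹⁶ W
In dBm: 10 log₁₀(4.04×10⁻¹⁶ / 10⁻³) = −123.9 dBm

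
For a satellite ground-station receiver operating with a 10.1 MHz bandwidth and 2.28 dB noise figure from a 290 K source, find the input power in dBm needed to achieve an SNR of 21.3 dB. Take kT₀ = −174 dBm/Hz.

−80.4 dBm

Sensitivity = −174 + 10 log₁₀(B) + NF + SNR_min
= −174 + 70.04 + 2.28 + 21.3
= −80.38 dBm → −80.4 dBm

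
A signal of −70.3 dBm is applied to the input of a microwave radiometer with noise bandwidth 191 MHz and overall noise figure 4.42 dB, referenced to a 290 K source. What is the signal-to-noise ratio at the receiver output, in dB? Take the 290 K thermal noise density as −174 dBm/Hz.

Noise floor: N = −174 + 10 log₁₀(B) + NF
10 log₁₀(1.91×10⁸) = 82.81 dB
N = −174 + 82.81 + 4.42 = −86.77 dBm
SNR = P_sig − N = −70.3 − (−86.77) = 16.47 dB → 16.5 dB

16.5 dB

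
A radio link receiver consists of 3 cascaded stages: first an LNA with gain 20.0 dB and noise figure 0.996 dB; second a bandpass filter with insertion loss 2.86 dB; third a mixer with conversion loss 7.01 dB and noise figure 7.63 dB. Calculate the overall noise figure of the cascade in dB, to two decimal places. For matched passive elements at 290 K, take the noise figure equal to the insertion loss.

Convert to linear (a loss of L dB is a gain of −L dB): F_i = 10^(NF_i/10), G_i = 10^(G_i,dB/10)
  Stage 1: F_1 = 10^(0.996/10) = 1.258, G_1 = 10^(20.0/10) = 100.0
  Stage 2: F_2 = 10^(2.86/10) = 1.932, G_2 = 10^(−2.86/10) = 0.5176
  Stage 3: F_3 = 10^(7.63/10) = 5.794, G_3 = 10^(−7.01/10) = 0.1991
Friis cascade:
  F = 1.258 + (1.932 − 1)/100.0 + (5.794 − 1)/51.76 = 1.360
NF = 10 log₁₀(1.360) = 1.33 dB

1.33 dB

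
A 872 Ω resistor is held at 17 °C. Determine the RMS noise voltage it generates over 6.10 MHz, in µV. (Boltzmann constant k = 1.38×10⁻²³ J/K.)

9.23 µV

T = 17 °C + 273.15 = 290.15 K
V_n = √(4kTRB)
4kTRB = 4 × 1.38×10⁻²³ × 290.15 × 8.72×10² × 6.10×10⁶ = 8.52×10⁻¹¹ V²
V_n = √(8.52×10⁻¹¹) = 9.23×10⁻⁶ V = 9.23 µV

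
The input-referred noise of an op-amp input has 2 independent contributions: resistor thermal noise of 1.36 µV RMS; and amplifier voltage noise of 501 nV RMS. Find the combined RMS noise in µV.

1.45 µV

Uncorrelated sources add in power (mean-square): V_tot = √(ΣV_i²)
V_tot = √[(1.36×10⁻⁶)² + (5.01×10⁻⁷)²] = 1.45×10⁻⁶ V = 1.45 µV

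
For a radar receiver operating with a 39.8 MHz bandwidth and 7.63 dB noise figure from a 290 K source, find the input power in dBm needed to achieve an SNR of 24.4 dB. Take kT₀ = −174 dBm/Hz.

−66.0 dBm

Sensitivity = −174 + 10 log₁₀(B) + NF + SNR_min
= −174 + 76 + 7.63 + 24.4
= −65.97 dBm → −66.0 dBm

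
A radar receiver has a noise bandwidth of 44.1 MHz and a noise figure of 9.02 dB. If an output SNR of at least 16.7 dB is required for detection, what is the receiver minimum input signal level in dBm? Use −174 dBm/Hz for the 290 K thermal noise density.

Sensitivity = −174 + 10 log₁₀(B) + NF + SNR_min
= −174 + 76.44 + 9.02 + 16.7
= −71.84 dBm → −71.8 dBm

−71.8 dBm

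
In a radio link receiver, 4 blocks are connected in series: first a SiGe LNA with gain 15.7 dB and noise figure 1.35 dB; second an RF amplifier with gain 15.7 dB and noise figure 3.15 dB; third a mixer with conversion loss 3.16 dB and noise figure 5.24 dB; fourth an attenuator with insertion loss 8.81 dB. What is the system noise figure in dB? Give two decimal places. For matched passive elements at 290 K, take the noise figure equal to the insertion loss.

Convert to linear (a loss of L dB is a gain of −L dB): F_i = 10^(NF_i/10), G_i = 10^(G_i,dB/10)
  Stage 1: F_1 = 10^(1.35/10) = 1.365, G_1 = 10^(15.7/10) = 37.15
  Stage 2: F_2 = 10^(3.15/10) = 2.065, G_2 = 10^(15.7/10) = 37.15
  Stage 3: F_3 = 10^(5.24/10) = 3.342, G_3 = 10^(−3.16/10) = 0.4831
  Stage 4: F_4 = 10^(8.81/10) = 7.603, G_4 = 10^(−8.81/10) = 0.1315
Friis cascade:
  F = 1.365 + (2.065 − 1)/37.15 + (3.342 − 1)/1380 + (7.603 − 1)/666.8 = 1.405
NF = 10 log₁₀(1.405) = 1.48 dB

1.48 dB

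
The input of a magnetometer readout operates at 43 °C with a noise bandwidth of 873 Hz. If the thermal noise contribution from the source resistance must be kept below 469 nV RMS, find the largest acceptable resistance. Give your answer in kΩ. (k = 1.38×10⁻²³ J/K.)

14.4 kΩ

T = 43 °C + 273.15 = 316.15 K
Johnson–Nyquist: V_n = √(4kTRB) ⇒ R = V_n² / (4kTB)
4kTB = 4 × 1.38×10⁻²³ × 316.15 × 8.73×10² = 1.52×10⁻¹⁷
R = (4.69×10⁻⁷)² / 1.52×10⁻¹⁷ = 1.44×10⁴ Ω = 14.4 kΩ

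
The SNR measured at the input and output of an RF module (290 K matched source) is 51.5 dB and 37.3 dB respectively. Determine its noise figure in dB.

NF (dB) = SNR_in(dB) − SNR_out(dB) when the source is at T₀
NF = 51.5 − 37.3 = 14.2 dB

14.2 dB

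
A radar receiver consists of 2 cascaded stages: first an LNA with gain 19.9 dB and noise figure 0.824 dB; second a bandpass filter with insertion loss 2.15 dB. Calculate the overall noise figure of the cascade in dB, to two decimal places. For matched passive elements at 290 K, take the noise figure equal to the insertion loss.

0.85 dB

Convert to linear (a loss of L dB is a gain of −L dB): F_i = 10^(NF_i/10), G_i = 10^(G_i,dB/10)
  Stage 1: F_1 = 10^(0.824/10) = 1.209, G_1 = 10^(19.9/10) = 97.72
  Stage 2: F_2 = 10^(2.15/10) = 1.641, G_2 = 10^(−2.15/10) = 0.6095
Friis cascade:
  F = 1.209 + (1.641 − 1)/97.72 = 1.215
NF = 10 log₁₀(1.215) = 0.85 dB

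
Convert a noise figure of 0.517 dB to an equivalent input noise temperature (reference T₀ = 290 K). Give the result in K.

36.7 K

F = 10^(0.517/10) = 1.12642
T_e = (F − 1)·T₀ = (1.12642 − 1) × 290 = 36.7 K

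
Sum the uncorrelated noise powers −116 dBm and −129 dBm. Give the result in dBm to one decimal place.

Convert to linear, add, convert back:
P₁ = 2.51×10⁻¹⁵ W, P₂ = 1.26×10⁻¹⁶ W
P_tot = 2.64×10⁻¹⁵ W → 10 log₁₀(P_tot / 10⁻³) = −115.8 dBm

−115.8 dBm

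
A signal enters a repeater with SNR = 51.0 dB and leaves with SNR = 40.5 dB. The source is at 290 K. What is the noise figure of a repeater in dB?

10.5 dB

NF (dB) = SNR_in(dB) − SNR_out(dB) when the source is at T₀
NF = 51.0 − 40.5 = 10.5 dB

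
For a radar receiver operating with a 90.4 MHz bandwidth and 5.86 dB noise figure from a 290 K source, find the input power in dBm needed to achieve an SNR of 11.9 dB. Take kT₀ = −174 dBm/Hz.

−76.7 dBm

Sensitivity = −174 + 10 log₁₀(B) + NF + SNR_min
= −174 + 79.56 + 5.86 + 11.9
= −76.68 dBm → −76.7 dBm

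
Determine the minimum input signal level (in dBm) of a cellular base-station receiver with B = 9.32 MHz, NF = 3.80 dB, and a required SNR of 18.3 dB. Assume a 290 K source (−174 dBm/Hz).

Sensitivity = −174 + 10 log₁₀(B) + NF + SNR_min
= −174 + 69.69 + 3.80 + 18.3
= −82.21 dBm → −82.2 dBm

−82.2 dBm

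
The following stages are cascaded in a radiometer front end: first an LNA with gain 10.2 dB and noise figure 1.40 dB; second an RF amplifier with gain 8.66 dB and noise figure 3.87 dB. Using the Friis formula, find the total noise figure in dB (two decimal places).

1.81 dB

Convert to linear (a loss of L dB is a gain of −L dB): F_i = 10^(NF_i/10), G_i = 10^(G_i,dB/10)
  Stage 1: F_1 = 10^(1.40/10) = 1.380, G_1 = 10^(10.2/10) = 10.47
  Stage 2: F_2 = 10^(3.87/10) = 2.438, G_2 = 10^(8.66/10) = 7.345
Friis cascade:
  F = 1.380 + (2.438 − 1)/10.47 = 1.518
NF = 10 log₁₀(1.518) = 1.81 dB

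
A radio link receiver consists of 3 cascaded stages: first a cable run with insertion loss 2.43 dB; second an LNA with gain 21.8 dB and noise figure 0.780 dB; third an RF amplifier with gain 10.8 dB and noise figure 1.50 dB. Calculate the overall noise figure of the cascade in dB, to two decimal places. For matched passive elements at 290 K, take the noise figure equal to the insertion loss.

3.22 dB

Convert to linear (a loss of L dB is a gain of −L dB): F_i = 10^(NF_i/10), G_i = 10^(G_i,dB/10)
  Stage 1: F_1 = 10^(2.43/10) = 1.750, G_1 = 10^(−2.43/10) = 0.5715
  Stage 2: F_2 = 10^(0.780/10) = 1.197, G_2 = 10^(21.8/10) = 151.4
  Stage 3: F_3 = 10^(1.50/10) = 1.413, G_3 = 10^(10.8/10) = 12.02
Friis cascade:
  F = 1.750 + (1.197 − 1)/0.5715 + (1.413 − 1)/86.50 = 2.099
NF = 10 log₁₀(2.099) = 3.22 dB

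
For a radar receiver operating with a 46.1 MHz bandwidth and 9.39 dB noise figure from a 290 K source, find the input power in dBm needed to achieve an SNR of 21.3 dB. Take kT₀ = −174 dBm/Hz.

Sensitivity = −174 + 10 log₁₀(B) + NF + SNR_min
= −174 + 76.64 + 9.39 + 21.3
= −66.67 dBm → −66.7 dBm

−66.7 dBm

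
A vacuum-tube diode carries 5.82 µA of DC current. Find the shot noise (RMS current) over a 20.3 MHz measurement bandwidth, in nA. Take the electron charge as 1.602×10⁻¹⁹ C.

6.15 nA

I_n = √(2qI·B)
2qI·B = 2 × 1.602×10⁻¹⁹ × 5.82×10⁻⁶ × 2.03×10⁷ = 3.79×10⁻¹⁷ A²
I_n = √(3.79×10⁻¹⁷) = 6.15×10⁻⁹ A = 6.15 nA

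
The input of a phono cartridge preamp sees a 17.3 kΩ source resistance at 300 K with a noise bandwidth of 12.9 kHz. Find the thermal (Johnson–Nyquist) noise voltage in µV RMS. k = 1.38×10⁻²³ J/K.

V_n = √(4kTRB)
4kTRB = 4 × 1.38×10⁻²³ × 300 × 1.73×10⁴ × 1.29×10⁴ = 3.70×10⁻¹² V²
V_n = √(3.70×10⁻¹²) = 1.92×10⁻⁶ V = 1.92 µV

1.92 µV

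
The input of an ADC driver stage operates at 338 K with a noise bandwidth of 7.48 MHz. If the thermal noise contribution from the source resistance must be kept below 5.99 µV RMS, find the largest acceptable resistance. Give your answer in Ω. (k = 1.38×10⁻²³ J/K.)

257 Ω

Johnson–Nyquist: V_n = √(4kTRB) ⇒ R = V_n² / (4kTB)
4kTB = 4 × 1.38×10⁻²³ × 338 × 7.48×10⁶ = 1.40×10⁻¹³
R = (5.99×10⁻⁶)² / 1.40×10⁻¹³ = 2.57×10² Ω = 257 Ω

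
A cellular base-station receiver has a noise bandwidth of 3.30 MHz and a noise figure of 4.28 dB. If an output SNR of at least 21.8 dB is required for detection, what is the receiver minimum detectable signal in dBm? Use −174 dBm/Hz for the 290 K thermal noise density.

−82.7 dBm

Sensitivity = −174 + 10 log₁₀(B) + NF + SNR_min
= −174 + 65.19 + 4.28 + 21.8
= −82.73 dBm → −82.7 dBm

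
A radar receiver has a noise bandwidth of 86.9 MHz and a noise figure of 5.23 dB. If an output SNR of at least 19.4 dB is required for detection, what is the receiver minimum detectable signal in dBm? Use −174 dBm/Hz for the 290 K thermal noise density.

Sensitivity = −174 + 10 log₁₀(B) + NF + SNR_min
= −174 + 79.39 + 5.23 + 19.4
= −69.98 dBm → −70.0 dBm

−70.0 dBm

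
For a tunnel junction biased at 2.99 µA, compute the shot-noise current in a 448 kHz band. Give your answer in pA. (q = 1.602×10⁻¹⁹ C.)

655 pA

I_n = √(2qI·B)
2qI·B = 2 × 1.602×10⁻¹⁹ × 2.99×10⁻⁶ × 4.48×10⁵ = 4.29×10⁻¹⁹ A²
I_n = √(4.29×10⁻¹⁹) = 6.55×10⁻¹⁰ A = 655 pA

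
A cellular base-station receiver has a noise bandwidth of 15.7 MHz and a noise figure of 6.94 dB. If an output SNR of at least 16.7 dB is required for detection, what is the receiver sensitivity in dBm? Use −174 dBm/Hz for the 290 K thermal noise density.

Sensitivity = −174 + 10 log₁₀(B) + NF + SNR_min
= −174 + 71.96 + 6.94 + 16.7
= −78.40 dBm → −78.4 dBm

−78.4 dBm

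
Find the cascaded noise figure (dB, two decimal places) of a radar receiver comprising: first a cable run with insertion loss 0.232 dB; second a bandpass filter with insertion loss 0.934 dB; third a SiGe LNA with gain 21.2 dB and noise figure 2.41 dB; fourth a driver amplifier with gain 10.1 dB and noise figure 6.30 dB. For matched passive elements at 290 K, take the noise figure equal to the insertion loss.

Convert to linear (a loss of L dB is a gain of −L dB): F_i = 10^(NF_i/10), G_i = 10^(G_i,dB/10)
  Stage 1: F_1 = 10^(0.232/10) = 1.055, G_1 = 10^(−0.232/10) = 0.9480
  Stage 2: F_2 = 10^(0.934/10) = 1.240, G_2 = 10^(−0.934/10) = 0.8065
  Stage 3: F_3 = 10^(2.41/10) = 1.742, G_3 = 10^(21.2/10) = 131.8
  Stage 4: F_4 = 10^(6.30/10) = 4.266, G_4 = 10^(10.1/10) = 10.23
Friis cascade:
  F = 1.055 + (1.240 − 1)/0.9480 + (1.742 − 1)/0.7645 + (4.266 − 1)/100.8 = 2.311
NF = 10 log₁₀(2.311) = 3.64 dB

3.64 dB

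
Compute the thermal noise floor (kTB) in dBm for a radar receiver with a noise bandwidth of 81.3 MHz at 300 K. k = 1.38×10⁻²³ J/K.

−94.7 dBm

P_n = kTB = 1.38×10⁻²³ × 300 × 8.13×10⁷ = 3.37×10⁻¹³ W
In dBm: 10 log₁₀(3.37×10⁻¹³ / 10⁻³) = −94.7 dBm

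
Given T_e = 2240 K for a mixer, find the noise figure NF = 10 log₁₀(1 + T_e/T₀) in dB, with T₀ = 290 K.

9.41 dB

F = 1 + T_e/T₀ = 1 + 2240/290 = 8.72414
NF = 10 log₁₀(8.72414) = 9.41 dB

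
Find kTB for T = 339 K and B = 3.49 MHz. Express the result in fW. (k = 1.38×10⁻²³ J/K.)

16.3 fW

P_n = kTB = 1.38×10⁻²³ × 339 × 3.49×10⁶ = 1.63×10⁻¹⁴ W = 16.3 fW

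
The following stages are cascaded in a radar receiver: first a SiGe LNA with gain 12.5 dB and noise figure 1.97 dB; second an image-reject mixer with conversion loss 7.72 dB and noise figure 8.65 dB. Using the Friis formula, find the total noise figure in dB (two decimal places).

2.86 dB

Convert to linear (a loss of L dB is a gain of −L dB): F_i = 10^(NF_i/10), G_i = 10^(G_i,dB/10)
  Stage 1: F_1 = 10^(1.97/10) = 1.574, G_1 = 10^(12.5/10) = 17.78
  Stage 2: F_2 = 10^(8.65/10) = 7.328, G_2 = 10^(−7.72/10) = 0.1690
Friis cascade:
  F = 1.574 + (7.328 − 1)/17.78 = 1.930
NF = 10 log₁₀(1.930) = 2.86 dB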